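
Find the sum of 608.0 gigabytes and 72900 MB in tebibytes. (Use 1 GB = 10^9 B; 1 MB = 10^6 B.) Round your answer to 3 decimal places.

0.619 TiB

608.0 GB = 0.552973 TiB and 72900 MB = 0.0663022 TiB.
0.552973 + 0.0663022 ≈ 0.619 TiB.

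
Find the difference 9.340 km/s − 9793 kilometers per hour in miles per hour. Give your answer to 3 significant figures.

14800 mph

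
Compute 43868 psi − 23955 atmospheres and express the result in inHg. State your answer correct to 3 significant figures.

-627000 inches of mercury

43868 psi = 89316.2 inHg and 23955 atm = 716764 inHg.
89316.2 − 716764 ≈ -627000 inHg.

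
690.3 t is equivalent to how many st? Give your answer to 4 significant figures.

108700 st

1 t = 157.473 stone.
So 690.3 × 157.473 ≈ 108700 st.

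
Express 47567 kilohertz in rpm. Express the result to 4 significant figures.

1 kilohertz = 60000.0 rpm.
Thus 47567 × 60000.0 ≈ 2.854e+9 rpm.

2.854e+9 revolutions per minute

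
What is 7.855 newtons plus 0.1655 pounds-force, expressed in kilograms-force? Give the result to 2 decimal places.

7.855 N = 0.800987 kgf and 0.1655 lbf = 0.0750695 kgf.
0.800987 + 0.0750695 ≈ 0.88 kgf.

0.88 kilograms-force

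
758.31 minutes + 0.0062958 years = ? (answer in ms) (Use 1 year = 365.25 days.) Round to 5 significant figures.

2.4418 × 10^8 ms

758.31 min = 4.54986 × 10^7 ms and 0.0062958 yr = 1.98680 × 10^8 ms.
4.54986 × 10^7 + 1.98680 × 10^8 ≈ 2.4418 × 10^8 ms.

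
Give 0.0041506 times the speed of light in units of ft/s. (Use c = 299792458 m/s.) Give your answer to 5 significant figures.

1 speed of light = 9.83571 × 10^8 ft/s.
So 0.0041506 × 9.83571 × 10^8 ≈ 4.0824 × 10^6 ft/s.

4.0824 × 10^6 feet per second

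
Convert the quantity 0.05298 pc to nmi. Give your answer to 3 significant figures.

1 pc = 1.66613e+13 nmi.
Then 0.05298 × 1.66613e+13 ≈ 8.83e+11 nmi.

8.83e+11 nmi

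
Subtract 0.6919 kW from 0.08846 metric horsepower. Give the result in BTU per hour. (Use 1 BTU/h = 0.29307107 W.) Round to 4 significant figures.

0.08846 PS = 222.002 BTU/h and 0.6919 kW = 2360.86 BTU/h.
222.002 − 2360.86 ≈ -2139 BTU/h.

-2139 BTU per hour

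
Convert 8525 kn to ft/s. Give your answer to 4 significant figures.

14390 ft/s

1 kn = 1.68781 ft/s.
Thus 8525 × 1.68781 ≈ 14390 ft/s.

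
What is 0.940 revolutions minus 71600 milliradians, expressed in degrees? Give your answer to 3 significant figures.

0.940 rev = 338.400 ° and 71600 mrad = 4102.38 °.
338.400 − 4102.38 ≈ -3760 °.

-3760 °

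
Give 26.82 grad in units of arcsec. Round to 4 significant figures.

86900 arcsec

1 gradian = 3240.00 arcsec.
So 26.82 × 3240.00 ≈ 86900 arcsec.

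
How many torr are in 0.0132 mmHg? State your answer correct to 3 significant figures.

1 millimeter of mercury = 1.00000 torr.
Then 0.0132 × 1.00000 ≈ 0.0132 torr.

0.0132 torr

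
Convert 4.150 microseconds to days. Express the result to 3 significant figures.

1 μs = 1.15741e-11 d.
Then 4.150 × 1.15741e-11 ≈ 4.80e-11 d.

4.80e-11 d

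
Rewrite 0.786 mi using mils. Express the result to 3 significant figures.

1 mi = 6.33600e+7 mil.
So 0.786 × 6.33600e+7 ≈ 4.98e+7 mil.

4.98e+7 mil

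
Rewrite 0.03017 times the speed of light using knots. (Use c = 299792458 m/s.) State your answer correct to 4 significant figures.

1.758 × 10^7 kn

1 speed of light = 5.82750 × 10^8 knots.
So 0.03017 × 5.82750 × 10^8 ≈ 1.758 × 10^7 kn.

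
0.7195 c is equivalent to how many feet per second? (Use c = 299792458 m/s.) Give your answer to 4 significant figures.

1 c = 9.83571e+8 ft/s.
0.7195 × 9.83571e+8 ≈ 7.077e+8 ft/s.

7.077e+8 ft/s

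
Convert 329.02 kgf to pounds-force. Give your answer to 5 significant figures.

725.36 lbf

1 kilogram-force = 2.20462 lbf.
Then 329.02 × 2.20462 ≈ 725.36 lbf.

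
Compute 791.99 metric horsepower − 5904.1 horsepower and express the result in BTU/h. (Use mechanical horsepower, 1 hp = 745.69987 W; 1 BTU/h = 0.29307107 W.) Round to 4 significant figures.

791.99 PS = 1987599 BTU/h and 5904.1 hp = 1.502259 × 10^7 BTU/h.
1987599 − 1.502259 × 10^7 ≈ -1.303 × 10^7 BTU/h.

-1.303 × 10^7 BTU per hour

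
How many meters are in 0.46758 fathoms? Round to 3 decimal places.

1 fathom = 1.82880 meters.
So 0.46758 × 1.82880 ≈ 0.855 m.

0.855 meters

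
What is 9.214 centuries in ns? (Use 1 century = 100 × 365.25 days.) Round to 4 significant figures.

2.908 × 10^19 ns

1 century = 3.15576 × 10^18 ns.
9.214 × 3.15576 × 10^18 ≈ 2.908 × 10^19 ns.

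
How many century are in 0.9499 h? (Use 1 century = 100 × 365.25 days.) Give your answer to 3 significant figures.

1 hour = 1.14077e-6 centuries.
Then 0.9499 × 1.14077e-6 ≈ 1.08e-6 century.

1.08e-6 centuries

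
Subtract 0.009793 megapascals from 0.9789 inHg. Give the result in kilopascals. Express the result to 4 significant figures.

-6.478 kPa

0.9789 inHg = 3.31494 kPa and 0.009793 MPa = 9.79300 kPa.
3.31494 − 9.79300 ≈ -6.478 kPa.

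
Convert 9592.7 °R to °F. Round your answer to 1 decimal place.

°R = °F + 459.67.
Applying the formula gives 9133.0 °F.

9133.0 °F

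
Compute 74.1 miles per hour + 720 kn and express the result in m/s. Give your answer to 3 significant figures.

404 m/s

74.1 mph = 33.1257 m/s and 720 kn = 370.400 m/s.
33.1257 + 370.400 ≈ 404 m/s.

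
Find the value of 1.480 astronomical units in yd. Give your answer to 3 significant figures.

2.42 × 10^11 yd

1 astronomical unit = 1.63602 × 10^11 yd.
So 1.480 × 1.63602 × 10^11 ≈ 2.42 × 10^11 yd.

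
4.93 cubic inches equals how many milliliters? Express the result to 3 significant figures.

80.8 milliliters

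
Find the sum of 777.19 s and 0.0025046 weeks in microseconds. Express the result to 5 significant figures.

2.2920 × 10^9 μs

777.19 s = 7.77190 × 10^8 μs and 0.0025046 wk = 1.51478 × 10^9 μs.
7.77190 × 10^8 + 1.51478 × 10^9 ≈ 2.2920 × 10^9 μs.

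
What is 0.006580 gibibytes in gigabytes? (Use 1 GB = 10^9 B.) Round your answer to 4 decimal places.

1 gibibyte = 1.07374 GB.
0.006580 × 1.07374 ≈ 0.0071 GB.

0.0071 GB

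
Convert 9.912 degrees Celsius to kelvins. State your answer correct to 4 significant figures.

K = °C + 273.15.
Applying the formula gives 283.1 K.

283.1 K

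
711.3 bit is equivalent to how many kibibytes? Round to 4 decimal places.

0.0868 kibibytes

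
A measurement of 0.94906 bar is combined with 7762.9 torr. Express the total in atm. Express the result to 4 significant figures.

11.15 atm

0.94906 bar = 0.936649 atm and 7762.9 torr = 10.2143 atm.
0.936649 + 10.2143 ≈ 11.15 atm.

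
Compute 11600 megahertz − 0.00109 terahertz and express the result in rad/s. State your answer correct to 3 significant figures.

6.60e+10 radians per second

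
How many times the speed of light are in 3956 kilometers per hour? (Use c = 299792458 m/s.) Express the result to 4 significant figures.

3.665e-6 c

1 kilometer per hour = 9.26567e-10 c.
3956 × 9.26567e-10 ≈ 3.665e-6 c.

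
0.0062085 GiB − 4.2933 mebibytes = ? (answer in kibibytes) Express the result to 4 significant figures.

2114 kibibytes

0.0062085 GiB = 6510.08 KiB and 4.2933 MiB = 4396.34 KiB.
6510.08 − 4396.34 ≈ 2114 KiB.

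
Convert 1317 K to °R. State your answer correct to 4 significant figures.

2371 degrees Rankine

°R = K × 9/5.
Applying the formula gives 2371 °R.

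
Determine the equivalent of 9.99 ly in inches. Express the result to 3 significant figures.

1 ly = 3.72470 × 10^17 inches.
Then 9.99 × 3.72470 × 10^17 ≈ 3.72 × 10^18 in.

3.72 × 10^18 in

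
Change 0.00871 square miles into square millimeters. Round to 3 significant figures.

2.26e+10 mm²

1 mi² = 2.58999e+12 mm².
Thus 0.00871 × 2.58999e+12 ≈ 2.26e+10 mm².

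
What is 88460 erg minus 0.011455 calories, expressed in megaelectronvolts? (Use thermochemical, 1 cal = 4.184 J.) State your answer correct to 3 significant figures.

-2.44e+11 MeV

88460 erg = 5.52124e+10 MeV and 0.011455 cal = 2.99141e+11 MeV.
5.52124e+10 − 2.99141e+11 ≈ -2.44e+11 MeV.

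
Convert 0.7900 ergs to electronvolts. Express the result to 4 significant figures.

4.931e+11 electronvolts

1 erg = 6.24151e+11 eV.
Then 0.7900 × 6.24151e+11 ≈ 4.931e+11 eV.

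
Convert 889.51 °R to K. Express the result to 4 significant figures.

494.2 kelvins

°R = K × 9/5.
Applying the formula gives 494.2 K.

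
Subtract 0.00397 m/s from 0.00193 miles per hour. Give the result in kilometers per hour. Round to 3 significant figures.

-0.0112 km/h

0.00193 mph = 0.00310603 km/h and 0.00397 m/s = 0.0142920 km/h.
0.00310603 − 0.0142920 ≈ -0.0112 km/h.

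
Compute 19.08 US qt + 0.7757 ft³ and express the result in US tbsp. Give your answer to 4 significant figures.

19.08 US qt = 1221.12 US tbsp and 0.7757 ft³ = 1485.48 US tbsp.
1221.12 + 1485.48 ≈ 2707 US tbsp.

2707 US tbsp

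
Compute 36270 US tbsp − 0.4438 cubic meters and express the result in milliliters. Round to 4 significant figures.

92520 milliliters

36270 US tbsp = 536316 mL and 0.4438 m³ = 443800 mL.
536316 − 443800 ≈ 92520 mL.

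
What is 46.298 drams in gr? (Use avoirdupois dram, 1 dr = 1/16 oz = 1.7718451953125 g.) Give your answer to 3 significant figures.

1 dram = 27.34375 grains.
Then 46.298 × 27.34375 ≈ 1270 gr.

1270 grains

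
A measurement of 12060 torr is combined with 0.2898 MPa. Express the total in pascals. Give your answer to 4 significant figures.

1.898e+6 Pa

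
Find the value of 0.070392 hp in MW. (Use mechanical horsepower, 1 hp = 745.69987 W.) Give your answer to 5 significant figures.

5.2491 × 10^-5 megawatts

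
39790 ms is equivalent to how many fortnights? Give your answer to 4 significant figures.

1 ms = 8.26720 × 10^-10 fortnight.
Thus 39790 × 8.26720 × 10^-10 ≈ 3.290 × 10^-5 fortnight.

3.290 × 10^-5 fortnights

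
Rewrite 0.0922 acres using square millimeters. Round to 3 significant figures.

1 acre = 4.04686 × 10^9 mm².
Then 0.0922 × 4.04686 × 10^9 ≈ 3.73 × 10^8 mm².

3.73 × 10^8 mm²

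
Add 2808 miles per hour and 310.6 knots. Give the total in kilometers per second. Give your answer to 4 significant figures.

1.415 km/s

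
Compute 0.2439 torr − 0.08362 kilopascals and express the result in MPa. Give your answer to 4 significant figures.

0.2439 torr = 3.25173e-5 MPa and 0.08362 kPa = 8.36200e-5 MPa.
3.25173e-5 − 8.36200e-5 ≈ -5.110e-5 MPa.

-5.110e-5 megapascals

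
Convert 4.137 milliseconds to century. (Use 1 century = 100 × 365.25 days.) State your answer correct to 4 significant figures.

1 millisecond = 3.16881 × 10^-13 century.
Then 4.137 × 3.16881 × 10^-13 ≈ 1.311 × 10^-12 century.

1.311 × 10^-12 centuries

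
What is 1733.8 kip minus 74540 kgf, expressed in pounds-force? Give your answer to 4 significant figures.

1733.8 kip = 1.73380e+6 lbf and 74540 kgf = 164333 lbf.
1.73380e+6 − 164333 ≈ 1.569e+6 lbf.

1.569e+6 lbf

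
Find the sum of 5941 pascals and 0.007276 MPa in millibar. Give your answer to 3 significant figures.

5941 Pa = 59.4100 mbar and 0.007276 MPa = 72.7600 mbar.
59.4100 + 72.7600 ≈ 132 mbar.

132 mbar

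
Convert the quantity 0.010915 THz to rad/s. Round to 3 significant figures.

1 THz = 6.28319 × 10^12 rad/s.
0.010915 × 6.28319 × 10^12 ≈ 6.86 × 10^10 rad/s.

6.86 × 10^10 rad/s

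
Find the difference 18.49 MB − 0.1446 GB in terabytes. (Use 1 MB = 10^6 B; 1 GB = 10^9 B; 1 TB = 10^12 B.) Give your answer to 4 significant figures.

-0.0001261 TB

18.49 MB = 1.84900e-5 TB and 0.1446 GB = 0.000144600 TB.
1.84900e-5 − 0.000144600 ≈ -0.0001261 TB.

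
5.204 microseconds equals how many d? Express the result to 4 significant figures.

1 microsecond = 1.15741e-11 d.
So 5.204 × 1.15741e-11 ≈ 6.023e-11 d.

6.023e-11 days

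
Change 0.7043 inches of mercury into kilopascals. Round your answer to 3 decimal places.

2.385 kPa

1 inch of mercury = 3.38639 kilopascals.
0.7043 × 3.38639 ≈ 2.385 kPa.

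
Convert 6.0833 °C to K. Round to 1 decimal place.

K = °C + 273.15.
Applying the formula gives 279.2 K.

279.2 kelvins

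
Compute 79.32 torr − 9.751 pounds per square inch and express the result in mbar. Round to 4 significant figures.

-566.6 millibar

79.32 torr = 105.751 mbar and 9.751 psi = 672.308 mbar.
105.751 − 672.308 ≈ -566.6 mbar.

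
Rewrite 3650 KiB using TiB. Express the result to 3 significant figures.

3.40e-6 tebibytes

1 kibibyte = 9.31323e-10 TiB.
3650 × 9.31323e-10 ≈ 3.40e-6 TiB.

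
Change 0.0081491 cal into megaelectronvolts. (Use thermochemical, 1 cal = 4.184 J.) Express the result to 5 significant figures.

1 calorie = 2.61145 × 10^13 megaelectronvolts.
0.0081491 × 2.61145 × 10^13 ≈ 2.1281 × 10^11 MeV.

2.1281 × 10^11 MeV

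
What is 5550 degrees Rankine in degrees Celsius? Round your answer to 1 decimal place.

2810.2 °C

°R = (°C + 273.15) × 9/5.
Applying the formula gives 2810.2 °C.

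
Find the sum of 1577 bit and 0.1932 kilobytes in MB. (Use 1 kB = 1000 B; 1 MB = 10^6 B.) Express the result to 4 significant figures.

1577 bit = 0.000197125 MB and 0.1932 kB = 0.000193200 MB.
0.000197125 + 0.000193200 ≈ 0.0003903 MB.

0.0003903 MB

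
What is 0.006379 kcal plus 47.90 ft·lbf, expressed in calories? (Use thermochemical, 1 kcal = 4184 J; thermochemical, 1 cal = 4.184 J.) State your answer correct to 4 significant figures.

21.90 cal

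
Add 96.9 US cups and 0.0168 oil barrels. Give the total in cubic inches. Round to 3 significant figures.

96.9 US cup = 1398.99 in³ and 0.0168 bbl = 162.994 in³.
1398.99 + 162.994 ≈ 1560 in³.

1560 in³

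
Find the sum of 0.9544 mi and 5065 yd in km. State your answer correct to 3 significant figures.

6.17 km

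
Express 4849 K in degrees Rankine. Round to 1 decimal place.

8728.2 °R

°R = K × 9/5.
Applying the formula gives 8728.2 °R.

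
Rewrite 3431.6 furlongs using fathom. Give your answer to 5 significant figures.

377480 fathom

1 furlong = 110.000 fathom.
Thus 3431.6 × 110.000 ≈ 377480 fathom.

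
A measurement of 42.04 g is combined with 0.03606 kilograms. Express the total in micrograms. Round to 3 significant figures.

42.04 g = 4.20400 × 10^7 μg and 0.03606 kg = 3.60600 × 10^7 μg.
4.20400 × 10^7 + 3.60600 × 10^7 ≈ 7.81 × 10^7 μg.

7.81 × 10^7 micrograms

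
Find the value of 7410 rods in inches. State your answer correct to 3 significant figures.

1.47 × 10^6 inches

1 rod = 198.000 in.
So 7410 × 198.000 ≈ 1.47 × 10^6 in.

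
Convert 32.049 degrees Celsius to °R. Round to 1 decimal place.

549.4 degrees Rankine

°R = (°C + 273.15) × 9/5.
Applying the formula gives 549.4 °R.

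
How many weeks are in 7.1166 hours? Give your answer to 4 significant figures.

1 hour = 0.00595238 weeks.
So 7.1166 × 0.00595238 ≈ 0.04236 wk.

0.04236 weeks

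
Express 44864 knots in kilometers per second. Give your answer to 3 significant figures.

1 kn = 0.000514444 km/s.
44864 × 0.000514444 ≈ 23.1 km/s.

23.1 kilometers per second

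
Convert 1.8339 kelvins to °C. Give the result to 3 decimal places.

K = °C + 273.15.
Applying the formula gives -271.316 °C.

-271.316 °C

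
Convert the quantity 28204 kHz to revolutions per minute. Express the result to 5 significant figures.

1.6922 × 10^9 revolutions per minute

1 kilohertz = 60000.0 revolutions per minute.
Thus 28204 × 60000.0 ≈ 1.6922 × 10^9 rpm.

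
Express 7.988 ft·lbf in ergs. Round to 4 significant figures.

1.083 × 10^8 ergs

1 ft·lbf = 1.35582 × 10^7 erg.
So 7.988 × 1.35582 × 10^7 ≈ 1.083 × 10^8 erg.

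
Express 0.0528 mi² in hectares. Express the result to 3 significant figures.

1 square mile = 258.999 ha.
Thus 0.0528 × 258.999 ≈ 13.7 ha.

13.7 ha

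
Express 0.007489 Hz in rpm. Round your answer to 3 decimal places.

0.449 rpm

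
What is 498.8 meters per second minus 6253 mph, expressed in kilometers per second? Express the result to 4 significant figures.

-2.297 km/s

498.8 m/s = 0.498800 km/s and 6253 mph = 2.79534 km/s.
0.498800 − 2.79534 ≈ -2.297 km/s.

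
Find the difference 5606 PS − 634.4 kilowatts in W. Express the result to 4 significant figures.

5606 PS = 4.12321 × 10^6 W and 634.4 kW = 634400 W.
4.12321 × 10^6 − 634400 ≈ 3.489 × 10^6 W.

3.489 × 10^6 watts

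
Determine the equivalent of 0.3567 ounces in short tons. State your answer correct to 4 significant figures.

1.115e-5 short tons

1 oz = 3.12500e-5 short tons.
So 0.3567 × 3.12500e-5 ≈ 1.115e-5 short ton.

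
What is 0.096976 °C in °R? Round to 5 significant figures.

°R = (°C + 273.15) × 9/5.
Applying the formula gives 491.84 °R.

491.84 °R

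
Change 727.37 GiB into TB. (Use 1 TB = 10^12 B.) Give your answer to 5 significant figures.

0.78101 terabytes

1 GiB = 0.00107374 terabytes.
727.37 × 0.00107374 ≈ 0.78101 TB.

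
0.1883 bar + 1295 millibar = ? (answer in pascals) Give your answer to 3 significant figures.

148000 Pa

0.1883 bar = 18830.0 Pa and 1295 mbar = 129500 Pa.
18830.0 + 129500 ≈ 148000 Pa.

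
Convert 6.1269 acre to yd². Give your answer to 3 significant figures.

1 acre = 4840.00 yd².
Thus 6.1269 × 4840.00 ≈ 29700 yd².

29700 yd²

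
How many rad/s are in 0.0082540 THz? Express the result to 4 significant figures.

1 terahertz = 6.28319 × 10^12 rad/s.
Thus 0.0082540 × 6.28319 × 10^12 ≈ 5.186 × 10^10 rad/s.

5.186 × 10^10 radians per second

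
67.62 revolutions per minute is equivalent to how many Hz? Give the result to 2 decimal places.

1.13 hertz

1 revolution per minute = 0.0166667 hertz.
So 67.62 × 0.0166667 ≈ 1.13 Hz.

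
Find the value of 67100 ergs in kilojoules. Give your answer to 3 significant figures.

6.71 × 10^-6 kJ

1 erg = 1.00000 × 10^-10 kilojoules.
Then 67100 × 1.00000 × 10^-10 ≈ 6.71 × 10^-6 kJ.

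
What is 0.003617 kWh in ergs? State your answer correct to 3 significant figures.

1 kWh = 3.60000e+13 ergs.
0.003617 × 3.60000e+13 ≈ 1.30e+11 erg.

1.30e+11 erg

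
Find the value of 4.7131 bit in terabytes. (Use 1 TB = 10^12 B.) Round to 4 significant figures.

5.891 × 10^-13 terabytes

1 bit = 1.25000 × 10^-13 TB.
Thus 4.7131 × 1.25000 × 10^-13 ≈ 5.891 × 10^-13 TB.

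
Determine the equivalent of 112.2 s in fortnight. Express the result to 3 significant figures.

9.28 × 10^-5 fortnight

1 s = 8.26720 × 10^-7 fortnight.
Then 112.2 × 8.26720 × 10^-7 ≈ 9.28 × 10^-5 fortnight.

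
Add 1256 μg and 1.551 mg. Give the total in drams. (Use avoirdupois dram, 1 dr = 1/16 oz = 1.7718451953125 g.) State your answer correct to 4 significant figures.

0.001584 drams

1256 μg = 0.000708866 dr and 1.551 mg = 0.000875359 dr.
0.000708866 + 0.000875359 ≈ 0.001584 dr.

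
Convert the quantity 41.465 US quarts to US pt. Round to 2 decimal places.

82.93 US pt

1 US qt = 2.00000 US pt.
Then 41.465 × 2.00000 ≈ 82.93 US pt.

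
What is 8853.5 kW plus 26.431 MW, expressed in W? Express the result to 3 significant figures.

8853.5 kW = 8.85350 × 10^6 W and 26.431 MW = 2.64310 × 10^7 W.
8.85350 × 10^6 + 2.64310 × 10^7 ≈ 3.53 × 10^7 W.

3.53 × 10^7 W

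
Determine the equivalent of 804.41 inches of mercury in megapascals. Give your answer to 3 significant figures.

1 inch of mercury = 0.00338639 MPa.
Thus 804.41 × 0.00338639 ≈ 2.72 MPa.

2.72 megapascals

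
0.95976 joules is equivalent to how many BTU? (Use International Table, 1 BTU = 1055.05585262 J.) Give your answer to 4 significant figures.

1 joule = 0.000947817 BTU.
So 0.95976 × 0.000947817 ≈ 0.0009097 BTU.

0.0009097 BTU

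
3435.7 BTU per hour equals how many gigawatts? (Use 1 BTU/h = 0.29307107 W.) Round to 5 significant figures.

1.0069 × 10^-6 GW

1 BTU/h = 2.93071 × 10^-10 GW.
So 3435.7 × 2.93071 × 10^-10 ≈ 1.0069 × 10^-6 GW.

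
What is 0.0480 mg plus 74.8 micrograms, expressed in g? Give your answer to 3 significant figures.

0.000123 g

0.0480 mg = 4.80000 × 10^-5 g and 74.8 μg = 7.48000 × 10^-5 g.
4.80000 × 10^-5 + 7.48000 × 10^-5 ≈ 0.000123 g.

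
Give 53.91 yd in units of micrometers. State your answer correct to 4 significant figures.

1 yd = 914400 μm.
So 53.91 × 914400 ≈ 4.930e+7 μm.

4.930e+7 μm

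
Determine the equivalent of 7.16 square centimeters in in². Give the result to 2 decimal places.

1.11 square inches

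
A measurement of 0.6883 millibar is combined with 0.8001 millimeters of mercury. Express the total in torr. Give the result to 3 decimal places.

1.316 torr

0.6883 mbar = 0.516267 torr and 0.8001 mmHg = 0.800100 torr.
0.516267 + 0.800100 ≈ 1.316 torr.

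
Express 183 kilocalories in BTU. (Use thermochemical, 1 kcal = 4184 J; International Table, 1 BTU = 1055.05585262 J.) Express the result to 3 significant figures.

1 kilocalorie = 3.96567 BTU.
Thus 183 × 3.96567 ≈ 726 BTU.

726 British thermal units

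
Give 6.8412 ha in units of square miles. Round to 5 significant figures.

0.026414 square miles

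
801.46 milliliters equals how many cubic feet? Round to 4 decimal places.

0.0283 ft³

1 milliliter = 3.53147e-5 cubic feet.
Thus 801.46 × 3.53147e-5 ≈ 0.0283 ft³.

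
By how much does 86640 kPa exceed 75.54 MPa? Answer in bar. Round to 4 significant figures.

86640 kPa = 866.400 bar and 75.54 MPa = 755.400 bar.
866.400 − 755.400 ≈ 111.0 bar.

111.0 bar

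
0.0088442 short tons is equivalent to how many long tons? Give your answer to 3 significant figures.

1 short ton = 0.892857 long ton.
So 0.0088442 × 0.892857 ≈ 0.00790 long ton.

0.00790 long tons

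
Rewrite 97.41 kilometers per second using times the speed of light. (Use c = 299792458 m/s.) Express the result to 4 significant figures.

0.0003249 times the speed of light

1 km/s = 3.33564e-6 times the speed of light.
So 97.41 × 3.33564e-6 ≈ 0.0003249 c.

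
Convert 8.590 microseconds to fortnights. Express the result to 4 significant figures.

7.102e-12 fortnights

1 μs = 8.26720e-13 fortnight.
So 8.590 × 8.26720e-13 ≈ 7.102e-12 fortnight.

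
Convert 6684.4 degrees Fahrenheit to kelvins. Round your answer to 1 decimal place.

3968.9 K

K = (°F + 459.67) × 5/9.
Applying the formula gives 3968.9 K.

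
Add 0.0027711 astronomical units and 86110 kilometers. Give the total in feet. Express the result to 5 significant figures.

0.0027711 au = 1.36007e+9 ft and 86110 km = 2.82513e+8 ft.
1.36007e+9 + 2.82513e+8 ≈ 1.6426e+9 ft.

1.6426e+9 feet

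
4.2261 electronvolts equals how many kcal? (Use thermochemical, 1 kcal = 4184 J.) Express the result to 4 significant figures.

1 eV = 3.82929e-23 kcal.
So 4.2261 × 3.82929e-23 ≈ 1.618e-22 kcal.

1.618e-22 kcal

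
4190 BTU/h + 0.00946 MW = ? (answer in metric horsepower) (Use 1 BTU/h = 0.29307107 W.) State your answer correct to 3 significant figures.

4190 BTU/h = 1.66957 PS and 0.00946 MW = 12.8620 PS.
1.66957 + 12.8620 ≈ 14.5 PS.

14.5 metric horsepower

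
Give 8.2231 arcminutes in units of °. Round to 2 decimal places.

1 arcmin = 0.0166667 degrees.
So 8.2231 × 0.0166667 ≈ 0.14 °.

0.14 °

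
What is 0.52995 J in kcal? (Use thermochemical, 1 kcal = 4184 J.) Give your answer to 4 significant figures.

1 joule = 0.000239006 kcal.
0.52995 × 0.000239006 ≈ 0.0001267 kcal.

0.0001267 kcal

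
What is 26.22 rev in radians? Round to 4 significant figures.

1 revolution = 6.28319 rad.
Then 26.22 × 6.28319 ≈ 164.7 rad.

164.7 rad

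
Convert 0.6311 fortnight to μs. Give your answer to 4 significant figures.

7.634e+11 microseconds

1 fortnight = 1.20960e+12 μs.
So 0.6311 × 1.20960e+12 ≈ 7.634e+11 μs.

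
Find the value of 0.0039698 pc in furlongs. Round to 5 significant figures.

6.0892 × 10^11 furlong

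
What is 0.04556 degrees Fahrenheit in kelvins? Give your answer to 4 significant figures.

255.4 kelvins

K = (°F + 459.67) × 5/9.
Applying the formula gives 255.4 K.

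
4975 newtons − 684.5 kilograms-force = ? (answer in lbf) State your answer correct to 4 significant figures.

-390.6 pounds-force

4975 N = 1118.42 lbf and 684.5 kgf = 1509.06 lbf.
1118.42 − 1509.06 ≈ -390.6 lbf.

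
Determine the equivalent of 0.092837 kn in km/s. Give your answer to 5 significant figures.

4.7759e-5 km/s

1 knot = 0.000514444 km/s.
0.092837 × 0.000514444 ≈ 4.7759e-5 km/s.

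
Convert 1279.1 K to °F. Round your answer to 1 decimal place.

K = (°F + 459.67) × 5/9.
Applying the formula gives 1842.7 °F.

1842.7 °F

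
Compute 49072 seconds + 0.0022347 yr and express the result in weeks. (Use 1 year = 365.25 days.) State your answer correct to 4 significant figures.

0.1977 wk

49072 s = 0.0811376 wk and 0.0022347 yr = 0.116603 wk.
0.0811376 + 0.116603 ≈ 0.1977 wk.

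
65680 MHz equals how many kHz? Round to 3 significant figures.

6.57e+7 kilohertz

1 megahertz = 1000.00 kHz.
Thus 65680 × 1000.00 ≈ 6.57e+7 kHz.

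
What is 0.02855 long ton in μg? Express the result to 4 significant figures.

2.901e+10 μg

1 long ton = 1.01605e+12 μg.
0.02855 × 1.01605e+12 ≈ 2.901e+10 μg.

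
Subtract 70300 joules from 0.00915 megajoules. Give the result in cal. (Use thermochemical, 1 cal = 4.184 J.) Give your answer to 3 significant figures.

0.00915 MJ = 2186.90 cal and 70300 J = 16802.1 cal.
2186.90 − 16802.1 ≈ -14600 cal.

-14600 calories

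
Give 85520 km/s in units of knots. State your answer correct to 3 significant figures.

1.66 × 10^8 knots

1 km/s = 1943.84 kn.
Then 85520 × 1943.84 ≈ 1.66 × 10^8 kn.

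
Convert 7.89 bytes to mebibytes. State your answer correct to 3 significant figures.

1 byte = 9.53674 × 10^-7 MiB.
Thus 7.89 × 9.53674 × 10^-7 ≈ 7.52 × 10^-6 MiB.

7.52 × 10^-6 mebibytes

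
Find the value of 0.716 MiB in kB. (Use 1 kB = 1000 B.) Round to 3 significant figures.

1 mebibyte = 1048.58 kB.
Then 0.716 × 1048.58 ≈ 751 kB.

751 kB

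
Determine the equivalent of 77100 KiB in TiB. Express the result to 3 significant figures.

1 kibibyte = 9.31323 × 10^-10 TiB.
Thus 77100 × 9.31323 × 10^-10 ≈ 7.18 × 10^-5 TiB.

7.18 × 10^-5 tebibytes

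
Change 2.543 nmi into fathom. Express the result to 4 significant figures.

2575 fathom

1 nautical mile = 1012.69 fathom.
2.543 × 1012.69 ≈ 2575 fathom.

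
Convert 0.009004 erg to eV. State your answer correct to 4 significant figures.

5.620 × 10^9 eV

1 erg = 6.24151 × 10^11 eV.
0.009004 × 6.24151 × 10^11 ≈ 5.620 × 10^9 eV.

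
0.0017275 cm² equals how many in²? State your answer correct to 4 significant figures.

0.0002678 in²

1 cm² = 0.155000 square inches.
0.0017275 × 0.155000 ≈ 0.0002678 in².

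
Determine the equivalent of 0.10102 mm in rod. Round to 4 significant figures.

2.009 × 10^-5 rod

1 millimeter = 0.000198839 rod.
Then 0.10102 × 0.000198839 ≈ 2.009 × 10^-5 rod.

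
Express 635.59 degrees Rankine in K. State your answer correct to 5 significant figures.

°R = K × 9/5.
Applying the formula gives 353.11 K.

353.11 kelvins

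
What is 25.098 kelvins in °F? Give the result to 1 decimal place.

-414.5 degrees Fahrenheit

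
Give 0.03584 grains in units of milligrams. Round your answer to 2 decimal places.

2.32 milligrams

1 grain = 64.7989 mg.
Thus 0.03584 × 64.7989 ≈ 2.32 mg.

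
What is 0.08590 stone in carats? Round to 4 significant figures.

2727 ct

1 stone = 31751.5 ct.
Thus 0.08590 × 31751.5 ≈ 2727 ct.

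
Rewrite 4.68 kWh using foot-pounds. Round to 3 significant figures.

1.24e+7 ft·lbf

1 kilowatt-hour = 2.65522e+6 ft·lbf.
Thus 4.68 × 2.65522e+6 ≈ 1.24e+7 ft·lbf.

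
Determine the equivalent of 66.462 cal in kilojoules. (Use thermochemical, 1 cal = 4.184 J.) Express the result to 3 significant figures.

0.278 kJ

1 calorie = 0.00418400 kilojoules.
66.462 × 0.00418400 ≈ 0.278 kJ.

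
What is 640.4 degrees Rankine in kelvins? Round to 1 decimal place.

°R = K × 9/5.
Applying the formula gives 355.8 K.

355.8 kelvins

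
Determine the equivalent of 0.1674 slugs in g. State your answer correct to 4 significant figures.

2443 grams

1 slug = 14593.9 g.
0.1674 × 14593.9 ≈ 2443 g.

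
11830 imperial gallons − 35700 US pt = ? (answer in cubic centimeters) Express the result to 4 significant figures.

3.689e+7 cm³

11830 imp gal = 5.37802e+7 cm³ and 35700 US pt = 1.68924e+7 cm³.
5.37802e+7 − 1.68924e+7 ≈ 3.689e+7 cm³.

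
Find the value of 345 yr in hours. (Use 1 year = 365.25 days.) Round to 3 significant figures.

3.02 × 10^6 h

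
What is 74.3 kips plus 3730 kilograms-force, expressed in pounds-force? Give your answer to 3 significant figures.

82500 lbf

74.3 kip = 74300.0 lbf and 3730 kgf = 8223.24 lbf.
74300.0 + 8223.24 ≈ 82500 lbf.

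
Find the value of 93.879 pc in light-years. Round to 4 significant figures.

306.2 light-years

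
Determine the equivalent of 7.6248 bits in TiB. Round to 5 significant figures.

1 bit = 1.13687 × 10^-13 TiB.
Thus 7.6248 × 1.13687 × 10^-13 ≈ 8.6684 × 10^-13 TiB.

8.6684 × 10^-13 tebibytes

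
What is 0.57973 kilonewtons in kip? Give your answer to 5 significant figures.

0.13033 kip

1 kN = 0.224809 kip.
Then 0.57973 × 0.224809 ≈ 0.13033 kip.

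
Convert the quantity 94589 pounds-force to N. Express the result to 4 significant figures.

420800 newtons

1 lbf = 4.44822 newtons.
Then 94589 × 4.44822 ≈ 420800 N.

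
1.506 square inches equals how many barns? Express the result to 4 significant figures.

9.716e+24 barn

1 square inch = 6.45160e+24 barns.
1.506 × 6.45160e+24 ≈ 9.716e+24 barn.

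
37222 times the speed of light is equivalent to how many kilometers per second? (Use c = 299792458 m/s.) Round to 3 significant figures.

1 speed of light = 299792 km/s.
37222 × 299792 ≈ 1.12 × 10^10 km/s.

1.12 × 10^10 kilometers per second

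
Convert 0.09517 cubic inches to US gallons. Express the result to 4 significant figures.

0.0004120 US gal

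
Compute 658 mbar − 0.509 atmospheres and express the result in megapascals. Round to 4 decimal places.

658 mbar = 0.0658000 MPa and 0.509 atm = 0.0515744 MPa.
0.0658000 − 0.0515744 ≈ 0.0142 MPa.

0.0142 megapascals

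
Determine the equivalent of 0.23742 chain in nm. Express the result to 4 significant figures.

1 chain = 2.01168e+10 nm.
Then 0.23742 × 2.01168e+10 ≈ 4.776e+9 nm.

4.776e+9 nanometers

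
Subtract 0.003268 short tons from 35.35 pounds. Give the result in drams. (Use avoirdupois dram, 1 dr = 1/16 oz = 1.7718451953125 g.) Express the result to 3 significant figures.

35.35 lb = 9049.60 dr and 0.003268 short ton = 1673.22 dr.
9049.60 − 1673.22 ≈ 7380 dr.

7380 drams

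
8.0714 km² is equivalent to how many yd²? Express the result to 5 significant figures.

9.6533 × 10^6 square yards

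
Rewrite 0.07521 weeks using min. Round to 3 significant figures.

1 week = 10080.0 minutes.
Then 0.07521 × 10080.0 ≈ 758 min.

758 minutes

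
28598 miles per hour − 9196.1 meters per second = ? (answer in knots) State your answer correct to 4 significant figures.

6975 knots

28598 mph = 24851.0 kn and 9196.1 m/s = 17875.8 kn.
24851.0 − 17875.8 ≈ 6975 kn.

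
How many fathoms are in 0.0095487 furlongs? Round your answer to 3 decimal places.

1.050 fathom

1 furlong = 110.000 fathom.
0.0095487 × 110.000 ≈ 1.050 fathom.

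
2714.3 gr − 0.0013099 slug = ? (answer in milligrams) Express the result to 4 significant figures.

2714.3 gr = 175884 mg and 0.0013099 slug = 19116.6 mg.
175884 − 19116.6 ≈ 156800 mg.

156800 milligrams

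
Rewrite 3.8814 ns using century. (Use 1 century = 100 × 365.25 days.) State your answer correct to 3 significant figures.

1 nanosecond = 3.16881 × 10^-19 centuries.
Then 3.8814 × 3.16881 × 10^-19 ≈ 1.23 × 10^-18 century.

1.23 × 10^-18 century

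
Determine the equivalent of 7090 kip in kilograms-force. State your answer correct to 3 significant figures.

3.22 × 10^6 kilograms-force

1 kip = 453.592 kilograms-force.
7090 × 453.592 ≈ 3.22 × 10^6 kgf.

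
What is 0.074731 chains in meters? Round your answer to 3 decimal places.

1.503 m

1 chain = 20.1168 m.
0.074731 × 20.1168 ≈ 1.503 m.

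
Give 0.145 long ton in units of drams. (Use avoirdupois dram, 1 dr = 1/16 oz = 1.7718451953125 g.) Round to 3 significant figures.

1 long ton = 573440 dr.
0.145 × 573440 ≈ 83100 dr.

83100 dr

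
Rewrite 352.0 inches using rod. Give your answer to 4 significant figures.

1.778 rods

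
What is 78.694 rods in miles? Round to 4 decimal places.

1 rod = 0.00312500 mi.
78.694 × 0.00312500 ≈ 0.2459 mi.

0.2459 mi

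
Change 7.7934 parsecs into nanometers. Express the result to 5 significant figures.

2.4048e+26 nanometers

1 parsec = 3.08568e+25 nanometers.
Then 7.7934 × 3.08568e+25 ≈ 2.4048e+26 nm.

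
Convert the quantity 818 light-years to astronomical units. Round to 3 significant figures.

5.17 × 10^7 au

1 ly = 63241.1 au.
Thus 818 × 63241.1 ≈ 5.17 × 10^7 au.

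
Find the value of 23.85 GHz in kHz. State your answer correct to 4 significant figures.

2.385e+7 kilohertz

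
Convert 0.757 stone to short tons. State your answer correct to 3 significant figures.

0.00530 short ton

1 st = 0.00700000 short tons.
Thus 0.757 × 0.00700000 ≈ 0.00530 short ton.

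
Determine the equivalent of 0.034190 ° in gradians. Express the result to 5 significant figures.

0.037989 grad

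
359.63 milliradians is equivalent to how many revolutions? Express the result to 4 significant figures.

1 milliradian = 0.000159155 rev.
So 359.63 × 0.000159155 ≈ 0.05724 rev.

0.05724 rev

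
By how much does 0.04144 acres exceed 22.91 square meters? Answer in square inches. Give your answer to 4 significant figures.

224400 in²

0.04144 acre = 259938 in² and 22.91 m² = 35510.6 in².
259938 − 35510.6 ≈ 224400 in².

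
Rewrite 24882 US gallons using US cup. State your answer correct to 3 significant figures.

1 US gal = 16.0000 US cup.
Then 24882 × 16.0000 ≈ 398000 US cup.

398000 US cup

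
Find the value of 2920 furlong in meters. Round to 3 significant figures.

587000 meters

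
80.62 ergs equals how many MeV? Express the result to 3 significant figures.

1 erg = 624151 MeV.
Then 80.62 × 624151 ≈ 5.03e+7 MeV.

5.03e+7 megaelectronvolts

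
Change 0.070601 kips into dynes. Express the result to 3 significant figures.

3.14e+7 dyn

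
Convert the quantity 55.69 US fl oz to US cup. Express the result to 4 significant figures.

1 US fl oz = 0.125000 US cups.
Then 55.69 × 0.125000 ≈ 6.961 US cup.

6.961 US cups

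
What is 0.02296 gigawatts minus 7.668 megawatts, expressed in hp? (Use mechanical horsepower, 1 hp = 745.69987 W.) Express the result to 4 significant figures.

20510 hp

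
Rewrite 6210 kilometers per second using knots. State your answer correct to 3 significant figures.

1.21 × 10^7 kn

1 kilometer per second = 1943.84 kn.
Then 6210 × 1943.84 ≈ 1.21 × 10^7 kn.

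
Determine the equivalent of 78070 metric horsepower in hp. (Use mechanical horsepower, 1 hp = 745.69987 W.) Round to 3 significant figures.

1 metric horsepower = 0.986320 hp.
So 78070 × 0.986320 ≈ 77000 hp.

77000 hp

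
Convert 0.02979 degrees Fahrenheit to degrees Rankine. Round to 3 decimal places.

459.700 degrees Rankine

°R = °F + 459.67.
Applying the formula gives 459.700 °R.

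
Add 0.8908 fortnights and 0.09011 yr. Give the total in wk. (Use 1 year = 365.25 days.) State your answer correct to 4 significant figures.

0.8908 fortnight = 1.78160 wk and 0.09011 yr = 4.70181 wk.
1.78160 + 4.70181 ≈ 6.483 wk.

6.483 weeks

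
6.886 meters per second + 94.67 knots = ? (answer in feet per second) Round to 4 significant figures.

182.4 ft/s

6.886 m/s = 22.5919 ft/s and 94.67 kn = 159.785 ft/s.
22.5919 + 159.785 ≈ 182.4 ft/s.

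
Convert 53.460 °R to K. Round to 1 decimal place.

29.7 K

°R = K × 9/5.
Applying the formula gives 29.7 K.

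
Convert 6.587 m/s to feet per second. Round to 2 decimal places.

21.61 feet per second

1 m/s = 3.28084 ft/s.
6.587 × 3.28084 ≈ 21.61 ft/s.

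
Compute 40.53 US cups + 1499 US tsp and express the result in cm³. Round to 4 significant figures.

16980 cm³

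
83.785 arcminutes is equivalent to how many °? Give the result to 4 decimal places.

1.3964 °

1 arcminute = 0.0166667 °.
Then 83.785 × 0.0166667 ≈ 1.3964 °.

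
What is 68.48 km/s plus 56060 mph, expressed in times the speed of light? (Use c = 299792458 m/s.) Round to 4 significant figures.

0.0003120 times the speed of light

68.48 km/s = 0.000228425 c and 56060 mph = 8.35947e-5 c.
0.000228425 + 8.35947e-5 ≈ 0.0003120 c.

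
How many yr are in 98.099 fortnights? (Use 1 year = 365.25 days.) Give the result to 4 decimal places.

3.7601 yr

1 fortnight = 0.0383299 yr.
So 98.099 × 0.0383299 ≈ 3.7601 yr.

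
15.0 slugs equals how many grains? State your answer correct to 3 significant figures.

3.38 × 10^6 grains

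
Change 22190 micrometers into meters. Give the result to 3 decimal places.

1 micrometer = 1.00000 × 10^-6 meters.
22190 × 1.00000 × 10^-6 ≈ 0.022 m.

0.022 m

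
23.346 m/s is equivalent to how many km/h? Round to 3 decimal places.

1 meter per second = 3.60000 kilometers per hour.
23.346 × 3.60000 ≈ 84.046 km/h.

84.046 km/h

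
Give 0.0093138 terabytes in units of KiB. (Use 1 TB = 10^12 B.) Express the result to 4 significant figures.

1 terabyte = 9.765625 × 10^8 KiB.
Then 0.0093138 × 9.765625 × 10^8 ≈ 9.096 × 10^6 KiB.

9.096 × 10^6 kibibytes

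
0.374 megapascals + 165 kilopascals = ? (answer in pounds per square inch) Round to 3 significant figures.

78.2 psi

0.374 MPa = 54.2441 psi and 165 kPa = 23.9312 psi.
54.2441 + 23.9312 ≈ 78.2 psi.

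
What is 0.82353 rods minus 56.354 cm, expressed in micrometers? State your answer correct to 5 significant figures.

3.5782 × 10^6 micrometers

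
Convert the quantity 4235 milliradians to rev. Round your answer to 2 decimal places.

1 milliradian = 0.000159155 revolutions.
Then 4235 × 0.000159155 ≈ 0.67 rev.

0.67 rev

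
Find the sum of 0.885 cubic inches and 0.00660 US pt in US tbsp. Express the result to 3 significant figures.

1.19 US tablespoons

0.885 in³ = 0.980779 US tbsp and 0.00660 US pt = 0.211200 US tbsp.
0.980779 + 0.211200 ≈ 1.19 US tbsp.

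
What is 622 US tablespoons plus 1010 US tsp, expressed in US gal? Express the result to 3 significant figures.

3.74 US gallons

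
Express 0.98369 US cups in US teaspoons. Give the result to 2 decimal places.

47.22 US tsp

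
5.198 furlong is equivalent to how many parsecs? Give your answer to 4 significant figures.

3.389 × 10^-14 pc

1 furlong = 6.51941 × 10^-15 pc.
5.198 × 6.51941 × 10^-15 ≈ 3.389 × 10^-14 pc.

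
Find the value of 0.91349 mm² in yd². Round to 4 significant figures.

1 mm² = 1.19599e-6 yd².
Then 0.91349 × 1.19599e-6 ≈ 1.093e-6 yd².

1.093e-6 yd²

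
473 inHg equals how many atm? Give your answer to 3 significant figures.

15.8 atmospheres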